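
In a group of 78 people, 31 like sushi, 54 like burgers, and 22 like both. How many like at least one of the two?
|A∪B| = |A| + |B| - |A∩B| = 31 + 54 - 22 = 63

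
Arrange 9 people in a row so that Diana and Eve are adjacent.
Treat as block: (9-1)! × 2! = 40320 × 2 = 80640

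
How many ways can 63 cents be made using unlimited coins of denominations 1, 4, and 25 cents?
Coefficient of x^63 in 1/(1-x^1) · 1/(1-x^4) · 1/(1-x^25). Case on j = number of 25-cent coins (j = 0..2); remainder r = 63 - 25j is made from {1,4} in ⌊r/4⌋+1 ways. r = 63, 38, 13 → 16 + 10 + 4 = 30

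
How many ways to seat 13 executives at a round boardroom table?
Circular: fix one position, arrange the rest. (13-1)! = 479001600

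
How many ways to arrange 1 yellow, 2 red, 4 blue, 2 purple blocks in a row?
9! / (1! × 2! × 4! × 2!) = 3780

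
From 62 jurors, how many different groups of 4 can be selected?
C(62,4) = 62!/(4!×58!) = 557845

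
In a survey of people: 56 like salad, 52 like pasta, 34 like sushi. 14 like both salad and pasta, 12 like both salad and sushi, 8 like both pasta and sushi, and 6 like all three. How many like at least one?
|A∪B∪C| = 56+52+34-14-12-8+6 = 114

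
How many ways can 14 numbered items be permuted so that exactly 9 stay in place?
Choose the 9 fixed points C(14,9) = 2002, derange the rest: !5 = Σ_{j=0}^{5} (-1)^j·5!/j! = 120 - 120 + 60 - 20 + 5 - 1 = 44. Product = 2002 × 44 = 88088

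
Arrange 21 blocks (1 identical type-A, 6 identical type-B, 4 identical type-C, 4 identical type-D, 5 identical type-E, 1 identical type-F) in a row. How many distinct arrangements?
21! / (1! × 6! × 4! × 4! × 5! × 1!) = 1026615189600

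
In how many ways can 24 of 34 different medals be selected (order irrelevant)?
C(34,24) = 34!/(24!×10!) = 131128140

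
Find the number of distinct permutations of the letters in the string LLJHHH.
6! / (1! × 3! × 2!) = 60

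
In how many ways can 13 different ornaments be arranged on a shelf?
13! = 6227020800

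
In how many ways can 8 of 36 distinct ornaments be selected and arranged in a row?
P(36,8) = 36!/(36-8)! = 1220096908800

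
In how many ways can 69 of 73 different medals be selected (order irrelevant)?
C(73,69) = 73!/(69!×4!) = 1088430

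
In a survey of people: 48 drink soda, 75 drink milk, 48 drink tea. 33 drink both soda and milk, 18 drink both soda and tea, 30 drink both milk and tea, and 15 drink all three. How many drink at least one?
|A∪B∪C| = 48+75+48-33-18-30+15 = 105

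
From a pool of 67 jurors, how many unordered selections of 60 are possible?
C(67,60) = 67!/(60!×7!) = 869648208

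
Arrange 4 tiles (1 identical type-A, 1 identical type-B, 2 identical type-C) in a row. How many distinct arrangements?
4! / (1! × 1! × 2!) = 12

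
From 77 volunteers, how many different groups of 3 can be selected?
C(77,3) = 77!/(3!×74!) = 73150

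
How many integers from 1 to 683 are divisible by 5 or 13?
⌊683/5⌋ + ⌊683/13⌋ - ⌊683/65⌋ = 136 + 52 - 10 = 178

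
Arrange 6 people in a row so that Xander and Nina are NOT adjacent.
Total - adjacent = 6! - (6-1)!×2 = 720 - 240 = 480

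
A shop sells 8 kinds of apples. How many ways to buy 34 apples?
C(34+8-1, 8-1) = C(41, 7) = 22481940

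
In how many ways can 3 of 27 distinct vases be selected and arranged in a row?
P(27,3) = 27!/(27-3)! = 17550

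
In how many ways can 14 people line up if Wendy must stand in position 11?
Fix one position: (14-1)! = 6227020800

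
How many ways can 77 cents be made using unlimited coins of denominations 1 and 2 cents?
Coefficient of x^77 in 1/(1-x^1) · 1/(1-x^2). Use j coins of 2 for j = 0..⌊77/2⌋ = 38, the rest in 1s: 38 + 1 = 39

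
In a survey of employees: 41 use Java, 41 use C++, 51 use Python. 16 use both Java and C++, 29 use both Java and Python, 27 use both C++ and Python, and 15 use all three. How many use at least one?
|A∪B∪C| = 41+41+51-16-29-27+15 = 76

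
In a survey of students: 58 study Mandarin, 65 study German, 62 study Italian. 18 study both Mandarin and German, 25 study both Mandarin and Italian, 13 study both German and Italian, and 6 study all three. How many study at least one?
|A∪B∪C| = 58+65+62-18-25-13+6 = 135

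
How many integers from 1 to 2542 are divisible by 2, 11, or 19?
⌊2542/2⌋+⌊2542/11⌋+⌊2542/19⌋ - ⌊2542/22⌋-⌊2542/38⌋-⌊2542/209⌋ + ⌊2542/418⌋ = 1271+231+133 - 115-66-12 + 6 = 1448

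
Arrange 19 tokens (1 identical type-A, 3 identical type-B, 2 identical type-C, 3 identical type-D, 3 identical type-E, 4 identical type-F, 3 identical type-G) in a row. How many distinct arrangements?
19! / (1! × 3! × 2! × 3! × 3! × 4! × 3!) = 1955457504000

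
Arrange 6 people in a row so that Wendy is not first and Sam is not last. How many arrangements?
By inclusion-exclusion: 6! - 2×(6-1)! + (6-2)! = 720 - 240 + 24 = 504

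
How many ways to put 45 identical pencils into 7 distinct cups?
C(45+7-1, 7-1) = C(51, 6) = 18009460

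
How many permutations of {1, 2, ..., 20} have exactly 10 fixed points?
Choose the 10 fixed points C(20,10) = 184756, derange the rest: !10 = Σ_{j=0}^{10} (-1)^j·10!/j! = 3628800 - 3628800 + 1814400 - 604800 + 151200 - 30240 + 5040 - 720 + 90 - 10 + 1 = 1334961. Product = 184756 × 1334961 = 246642054516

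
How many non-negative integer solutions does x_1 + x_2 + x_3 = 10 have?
C(10+3-1, 3-1) = C(12, 2) = 66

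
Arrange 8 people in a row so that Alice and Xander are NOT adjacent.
Total - adjacent = 8! - (8-1)!×2 = 40320 - 10080 = 30240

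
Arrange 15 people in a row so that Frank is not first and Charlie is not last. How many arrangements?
By inclusion-exclusion: 15! - 2×(15-1)! + (15-2)! = 1307674368000 - 174356582400 + 6227020800 = 1139544806400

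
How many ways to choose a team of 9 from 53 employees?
C(53,9) = 53!/(9!×44!) = 4431613550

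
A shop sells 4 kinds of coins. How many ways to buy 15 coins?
C(15+4-1, 4-1) = C(18, 3) = 816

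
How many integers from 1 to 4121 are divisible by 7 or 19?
⌊4121/7⌋ + ⌊4121/19⌋ - ⌊4121/133⌋ = 588 + 216 - 30 = 774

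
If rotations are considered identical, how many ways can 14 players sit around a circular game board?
Circular: fix one position, arrange the rest. (14-1)! = 6227020800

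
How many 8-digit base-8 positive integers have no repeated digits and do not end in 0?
Last digit: 7 nonzero choices. First digit: 6 (nonzero, ≠last). Middle 6: P(6,6) = 720. Total = 30240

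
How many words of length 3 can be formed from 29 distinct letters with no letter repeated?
P(29,3) = 29!/(29-3)! = 21924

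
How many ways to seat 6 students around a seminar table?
Circular: fix one position, arrange the rest. (6-1)! = 120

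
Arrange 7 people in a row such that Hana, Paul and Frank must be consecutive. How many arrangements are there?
Treat the 3 as one block: (7-3+1)! × 3! = 120 × 6 = 720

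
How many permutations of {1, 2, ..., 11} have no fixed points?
!11 = Σ_{j=0}^{11} (-1)^j·11!/j! = 39916800 - 39916800 + 19958400 - 6652800 + 1663200 - 332640 + 55440 - 7920 + 990 - 110 + 11 - 1 = 14684570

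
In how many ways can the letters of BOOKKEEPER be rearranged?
10! / (1! × 2! × 2! × 3! × 1! × 1!) = 151200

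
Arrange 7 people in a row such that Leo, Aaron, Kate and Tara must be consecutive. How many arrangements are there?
Treat the 4 as one block: (7-4+1)! × 4! = 24 × 24 = 576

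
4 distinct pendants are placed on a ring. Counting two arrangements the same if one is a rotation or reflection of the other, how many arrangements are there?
(4-1)!/2 = 6/2 = 3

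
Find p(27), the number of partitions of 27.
Pentagonal recurrence p(n) = p(n-1) + p(n-2) - p(n-5) - p(n-7) + p(n-12) + p(n-15) - ... gives p(0..26) = 1, 1, 2, 3, 5, 7, 11, 15, 22, 30, 42, 56, 77, 101, 135, 176, 231, 297, 385, 490, 627, 792, 1002, 1255, 1575, 1958, 2436. p(27) = p(26) + p(25) - p(22) - p(20) + p(15) + p(12) - p(5) - p(1) = 2436 + 1958 - 1002 - 627 + 176 + 77 - 7 - 1 = 3010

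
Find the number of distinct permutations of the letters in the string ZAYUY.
5! / (1! × 1! × 2! × 1!) = 60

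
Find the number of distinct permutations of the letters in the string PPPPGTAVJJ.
10! / (1! × 1! × 2! × 4! × 1! × 1!) = 75600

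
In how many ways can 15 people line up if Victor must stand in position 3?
Fix one position: (15-1)! = 87178291200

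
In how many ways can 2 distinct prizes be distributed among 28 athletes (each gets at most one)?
P(28,2) = 28!/(28-2)! = 756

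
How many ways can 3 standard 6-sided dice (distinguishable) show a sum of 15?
Coefficient of x^15 in (x + x² + ... + x^6)^3. By inclusion-exclusion on dice exceeding 6: Σ_j (-1)^j C(3,j)·C(15-1-6j, 2) = C(3,0)·C(14,2) - C(3,1)·C(8,2) + C(3,2)·C(2,2) = 1·91 - 3·28 + 3·1 = 10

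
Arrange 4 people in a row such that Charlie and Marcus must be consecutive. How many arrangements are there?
Treat the 2 as one block: (4-2+1)! × 2! = 6 × 2 = 12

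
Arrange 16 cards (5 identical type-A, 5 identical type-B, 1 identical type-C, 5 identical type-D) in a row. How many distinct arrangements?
16! / (5! × 5! × 1! × 5!) = 12108096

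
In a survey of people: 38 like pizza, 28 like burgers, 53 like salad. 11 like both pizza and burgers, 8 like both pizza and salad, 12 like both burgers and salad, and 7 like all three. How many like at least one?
|A∪B∪C| = 38+28+53-11-8-12+7 = 95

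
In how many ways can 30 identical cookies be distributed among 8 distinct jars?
C(30+8-1, 8-1) = C(37, 7) = 10295472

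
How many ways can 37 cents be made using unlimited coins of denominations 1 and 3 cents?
Coefficient of x^37 in 1/(1-x^1) · 1/(1-x^3). Use j coins of 3 for j = 0..⌊37/3⌋ = 12, the rest in 1s: 12 + 1 = 13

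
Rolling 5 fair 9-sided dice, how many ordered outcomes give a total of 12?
Coefficient of x^12 in (x + x² + ... + x^9)^5. By inclusion-exclusion on dice exceeding 9: Σ_j (-1)^j C(5,j)·C(12-1-9j, 4) = C(5,0)·C(11,4) = 1·330 = 330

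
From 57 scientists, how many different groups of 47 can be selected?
C(57,47) = 57!/(47!×10!) = 43183019880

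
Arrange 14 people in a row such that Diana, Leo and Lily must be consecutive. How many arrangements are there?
Treat the 3 as one block: (14-3+1)! × 3! = 479001600 × 6 = 2874009600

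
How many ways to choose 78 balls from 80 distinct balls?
C(80,78) = 80!/(78!×2!) = 3160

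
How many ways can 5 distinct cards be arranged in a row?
5! = 120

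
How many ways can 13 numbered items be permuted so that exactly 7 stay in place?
Choose the 7 fixed points C(13,7) = 1716, derange the rest: !6 = Σ_{j=0}^{6} (-1)^j·6!/j! = 720 - 720 + 360 - 120 + 30 - 6 + 1 = 265. Product = 1716 × 265 = 454740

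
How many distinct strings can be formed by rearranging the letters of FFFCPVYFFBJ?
11! / (1! × 1! × 1! × 1! × 5! × 1! × 1!) = 332640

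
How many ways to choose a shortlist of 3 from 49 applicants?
C(49,3) = 49!/(3!×46!) = 18424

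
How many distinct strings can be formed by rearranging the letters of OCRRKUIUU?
9! / (1! × 2! × 1! × 3! × 1! × 1!) = 30240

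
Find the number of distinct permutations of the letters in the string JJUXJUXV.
8! / (3! × 2! × 1! × 2!) = 1680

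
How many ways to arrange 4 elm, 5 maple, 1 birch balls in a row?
10! / (4! × 5! × 1!) = 1260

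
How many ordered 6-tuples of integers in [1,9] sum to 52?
Coefficient of x^52 in (x + x² + ... + x^9)^6. By inclusion-exclusion on dice exceeding 9: Σ_j (-1)^j C(6,j)·C(52-1-9j, 5) = C(6,0)·C(51,5) - C(6,1)·C(42,5) + C(6,2)·C(33,5) - C(6,3)·C(24,5) + C(6,4)·C(15,5) - C(6,5)·C(6,5) = 1·2349060 - 6·850668 + 15·237336 - 20·42504 + 15·3003 - 6·6 = 21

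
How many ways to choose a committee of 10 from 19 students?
C(19,10) = 19!/(10!×9!) = 92378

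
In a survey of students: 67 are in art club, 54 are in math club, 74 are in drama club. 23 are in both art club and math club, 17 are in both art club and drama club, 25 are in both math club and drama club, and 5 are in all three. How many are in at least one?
|A∪B∪C| = 67+54+74-23-17-25+5 = 135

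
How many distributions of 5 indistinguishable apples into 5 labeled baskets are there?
C(5+5-1, 5-1) = C(9, 4) = 126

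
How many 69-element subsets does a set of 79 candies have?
C(79,69) = 79!/(69!×10!) = 1440680596355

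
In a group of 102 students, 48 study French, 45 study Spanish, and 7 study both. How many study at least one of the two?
|A∪B| = |A| + |B| - |A∩B| = 48 + 45 - 7 = 86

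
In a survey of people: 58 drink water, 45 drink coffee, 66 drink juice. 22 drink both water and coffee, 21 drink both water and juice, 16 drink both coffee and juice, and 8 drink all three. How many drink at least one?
|A∪B∪C| = 58+45+66-22-21-16+8 = 118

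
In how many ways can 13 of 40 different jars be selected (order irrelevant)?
C(40,13) = 40!/(13!×27!) = 12033222880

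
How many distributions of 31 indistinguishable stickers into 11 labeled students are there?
C(31+11-1, 11-1) = C(41, 10) = 1121099408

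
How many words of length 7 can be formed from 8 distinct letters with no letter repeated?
P(8,7) = 8!/(8-7)! = 40320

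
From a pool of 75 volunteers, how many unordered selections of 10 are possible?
C(75,10) = 75!/(10!×65!) = 828931106355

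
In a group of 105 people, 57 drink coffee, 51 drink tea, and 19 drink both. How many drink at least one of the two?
|A∪B| = |A| + |B| - |A∩B| = 57 + 51 - 19 = 89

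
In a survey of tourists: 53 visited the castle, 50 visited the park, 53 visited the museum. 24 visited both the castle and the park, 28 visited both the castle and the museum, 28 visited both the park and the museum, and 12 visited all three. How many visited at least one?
|A∪B∪C| = 53+50+53-24-28-28+12 = 88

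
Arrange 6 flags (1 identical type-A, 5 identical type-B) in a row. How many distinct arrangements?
6! / (1! × 5!) = 6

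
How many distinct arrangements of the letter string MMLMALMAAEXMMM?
14! / (3! × 1! × 7! × 1! × 2!) = 1441440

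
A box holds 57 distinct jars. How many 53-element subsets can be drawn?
C(57,53) = 57!/(53!×4!) = 395010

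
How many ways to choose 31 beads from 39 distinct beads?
C(39,31) = 39!/(31!×8!) = 61523748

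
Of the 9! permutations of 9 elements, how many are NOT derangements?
Complement of the derangements. !9 = Σ_{j=0}^{9} (-1)^j·9!/j! = 362880 - 362880 + 181440 - 60480 + 15120 - 3024 + 504 - 72 + 9 - 1 = 133496. 9! - !9 = 362880 - 133496 = 229384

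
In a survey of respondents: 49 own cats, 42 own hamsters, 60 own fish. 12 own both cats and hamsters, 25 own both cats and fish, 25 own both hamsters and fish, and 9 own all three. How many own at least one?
|A∪B∪C| = 49+42+60-12-25-25+9 = 98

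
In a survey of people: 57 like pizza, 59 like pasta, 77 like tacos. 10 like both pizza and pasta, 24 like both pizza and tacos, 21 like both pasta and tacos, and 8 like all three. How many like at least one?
|A∪B∪C| = 57+59+77-10-24-21+8 = 146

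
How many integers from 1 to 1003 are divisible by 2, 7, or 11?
⌊1003/2⌋+⌊1003/7⌋+⌊1003/11⌋ - ⌊1003/14⌋-⌊1003/22⌋-⌊1003/77⌋ + ⌊1003/154⌋ = 501+143+91 - 71-45-13 + 6 = 612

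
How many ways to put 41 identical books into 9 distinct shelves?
C(41+9-1, 9-1) = C(49, 8) = 450978066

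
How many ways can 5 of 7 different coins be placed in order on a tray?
P(7,5) = 7!/(7-5)! = 2520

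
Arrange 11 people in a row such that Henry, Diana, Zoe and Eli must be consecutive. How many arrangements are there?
Treat the 4 as one block: (11-4+1)! × 4! = 40320 × 24 = 967680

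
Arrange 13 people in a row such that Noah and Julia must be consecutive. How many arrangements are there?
Treat the 2 as one block: (13-2+1)! × 2! = 479001600 × 2 = 958003200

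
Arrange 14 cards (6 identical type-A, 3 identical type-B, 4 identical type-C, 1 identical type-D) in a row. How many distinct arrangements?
14! / (6! × 3! × 4! × 1!) = 840840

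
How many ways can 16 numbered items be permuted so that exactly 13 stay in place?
Choose the 13 fixed points C(16,13) = 560, derange the rest: !3 = Σ_{j=0}^{3} (-1)^j·3!/j! = 6 - 6 + 3 - 1 = 2. Product = 560 × 2 = 1120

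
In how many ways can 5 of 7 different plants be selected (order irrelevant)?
C(7,5) = 7!/(5!×2!) = 21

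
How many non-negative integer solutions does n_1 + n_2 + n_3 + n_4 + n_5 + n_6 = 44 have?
C(44+6-1, 6-1) = C(49, 5) = 1906884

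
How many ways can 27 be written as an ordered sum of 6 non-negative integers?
C(27+6-1, 6-1) = C(32, 5) = 201376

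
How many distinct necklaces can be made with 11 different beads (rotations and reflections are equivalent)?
(11-1)!/2 = 3628800/2 = 1814400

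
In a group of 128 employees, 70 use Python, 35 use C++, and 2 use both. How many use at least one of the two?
|A∪B| = |A| + |B| - |A∩B| = 70 + 35 - 2 = 103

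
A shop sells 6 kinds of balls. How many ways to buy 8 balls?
C(8+6-1, 6-1) = C(13, 5) = 1287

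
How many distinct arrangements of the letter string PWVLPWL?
7! / (2! × 2! × 1! × 2!) = 630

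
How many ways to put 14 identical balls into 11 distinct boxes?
C(14+11-1, 11-1) = C(24, 10) = 1961256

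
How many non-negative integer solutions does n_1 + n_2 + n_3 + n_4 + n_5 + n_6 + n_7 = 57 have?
C(57+7-1, 7-1) = C(63, 6) = 67945521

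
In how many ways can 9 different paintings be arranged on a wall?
9! = 362880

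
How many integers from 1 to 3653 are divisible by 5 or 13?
⌊3653/5⌋ + ⌊3653/13⌋ - ⌊3653/65⌋ = 730 + 281 - 56 = 955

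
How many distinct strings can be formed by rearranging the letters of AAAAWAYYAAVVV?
13! / (3! × 7! × 1! × 2!) = 102960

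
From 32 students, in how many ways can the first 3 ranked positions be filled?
P(32,3) = 32!/(32-3)! = 29760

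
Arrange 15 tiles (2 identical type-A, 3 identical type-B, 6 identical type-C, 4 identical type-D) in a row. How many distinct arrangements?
15! / (2! × 3! × 6! × 4!) = 6306300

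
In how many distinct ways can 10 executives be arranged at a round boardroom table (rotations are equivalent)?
Circular: fix one position, arrange the rest. (10-1)! = 362880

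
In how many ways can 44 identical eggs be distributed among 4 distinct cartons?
C(44+4-1, 4-1) = C(47, 3) = 16215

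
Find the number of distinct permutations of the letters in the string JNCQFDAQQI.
10! / (1! × 1! × 1! × 1! × 3! × 1! × 1! × 1!) = 604800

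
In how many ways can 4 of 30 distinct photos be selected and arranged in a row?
P(30,4) = 30!/(30-4)! = 657720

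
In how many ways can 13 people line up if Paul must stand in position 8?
Fix one position: (13-1)! = 479001600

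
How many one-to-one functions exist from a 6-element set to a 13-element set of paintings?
P(13,6) = 13!/(13-6)! = 1235520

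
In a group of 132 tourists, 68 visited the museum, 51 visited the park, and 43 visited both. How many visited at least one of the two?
|A∪B| = |A| + |B| - |A∩B| = 68 + 51 - 43 = 76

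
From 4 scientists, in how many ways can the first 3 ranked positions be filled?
P(4,3) = 4!/(4-3)! = 24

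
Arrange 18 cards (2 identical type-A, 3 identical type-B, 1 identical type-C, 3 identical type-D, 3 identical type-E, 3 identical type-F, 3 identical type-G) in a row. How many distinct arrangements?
18! / (2! × 3! × 1! × 3! × 3! × 3! × 3!) = 411675264000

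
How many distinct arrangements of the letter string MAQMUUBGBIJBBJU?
15! / (1! × 1! × 3! × 4! × 2! × 1! × 2! × 1!) = 2270268000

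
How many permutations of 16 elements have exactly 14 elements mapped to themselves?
Choose the 14 fixed points C(16,14) = 120, derange the rest: !2 = Σ_{j=0}^{2} (-1)^j·2!/j! = 2 - 2 + 1 = 1. Product = 120 × 1 = 120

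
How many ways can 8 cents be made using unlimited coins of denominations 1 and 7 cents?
Coefficient of x^8 in 1/(1-x^1) · 1/(1-x^7). Use j coins of 7 for j = 0..⌊8/7⌋ = 1, the rest in 1s: 1 + 1 = 2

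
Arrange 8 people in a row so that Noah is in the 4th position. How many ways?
Fix one position: (8-1)! = 5040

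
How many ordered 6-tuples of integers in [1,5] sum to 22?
Coefficient of x^22 in (x + x² + ... + x^5)^6. By inclusion-exclusion on dice exceeding 5: Σ_j (-1)^j C(6,j)·C(22-1-5j, 5) = C(6,0)·C(21,5) - C(6,1)·C(16,5) + C(6,2)·C(11,5) - C(6,3)·C(6,5) = 1·20349 - 6·4368 + 15·462 - 20·6 = 951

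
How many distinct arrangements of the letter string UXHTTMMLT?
9! / (1! × 1! × 1! × 2! × 1! × 3!) = 30240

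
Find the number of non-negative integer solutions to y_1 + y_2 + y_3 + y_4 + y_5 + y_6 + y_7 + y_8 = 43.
C(43+8-1, 8-1) = C(50, 7) = 99884400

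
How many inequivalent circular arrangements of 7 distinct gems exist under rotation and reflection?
(7-1)!/2 = 720/2 = 360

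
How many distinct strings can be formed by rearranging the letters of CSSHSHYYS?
9! / (2! × 2! × 1! × 4!) = 3780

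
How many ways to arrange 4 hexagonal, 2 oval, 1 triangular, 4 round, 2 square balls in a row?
13! / (4! × 2! × 1! × 4! × 2!) = 2702700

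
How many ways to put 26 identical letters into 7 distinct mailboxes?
C(26+7-1, 7-1) = C(32, 6) = 906192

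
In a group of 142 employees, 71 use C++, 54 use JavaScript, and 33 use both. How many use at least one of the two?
|A∪B| = |A| + |B| - |A∩B| = 71 + 54 - 33 = 92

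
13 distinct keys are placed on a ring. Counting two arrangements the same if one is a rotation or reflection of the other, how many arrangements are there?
(13-1)!/2 = 479001600/2 = 239500800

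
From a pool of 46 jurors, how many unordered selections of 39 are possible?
C(46,39) = 46!/(39!×7!) = 53524680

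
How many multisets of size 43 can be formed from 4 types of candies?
C(43+4-1, 4-1) = C(46, 3) = 15180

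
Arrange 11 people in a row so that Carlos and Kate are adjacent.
Treat as block: (11-1)! × 2! = 3628800 × 2 = 7257600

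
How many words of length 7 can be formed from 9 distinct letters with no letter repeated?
P(9,7) = 9!/(9-7)! = 181440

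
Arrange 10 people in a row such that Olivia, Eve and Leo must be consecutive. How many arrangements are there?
Treat the 3 as one block: (10-3+1)! × 3! = 40320 × 6 = 241920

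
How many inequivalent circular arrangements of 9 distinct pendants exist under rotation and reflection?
(9-1)!/2 = 40320/2 = 20160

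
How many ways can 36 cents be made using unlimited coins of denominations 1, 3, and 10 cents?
Coefficient of x^36 in 1/(1-x^1) · 1/(1-x^3) · 1/(1-x^10). Case on j = number of 10-cent coins (j = 0..3); remainder r = 36 - 10j is made from {1,3} in ⌊r/3⌋+1 ways. r = 36, 26, 16, 6 → 13 + 9 + 6 + 3 = 31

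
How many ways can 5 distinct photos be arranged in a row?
5! = 120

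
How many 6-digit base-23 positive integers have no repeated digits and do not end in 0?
Last digit: 22 nonzero choices. First digit: 21 (nonzero, ≠last). Middle 4: P(21,4) = 143640. Total = 66361680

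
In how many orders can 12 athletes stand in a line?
12! = 479001600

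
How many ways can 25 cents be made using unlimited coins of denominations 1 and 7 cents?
Coefficient of x^25 in 1/(1-x^1) · 1/(1-x^7). Use j coins of 7 for j = 0..⌊25/7⌋ = 3, the rest in 1s: 3 + 1 = 4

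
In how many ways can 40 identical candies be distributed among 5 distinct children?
C(40+5-1, 5-1) = C(44, 4) = 135751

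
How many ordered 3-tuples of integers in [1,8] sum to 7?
Coefficient of x^7 in (x + x² + ... + x^8)^3. By inclusion-exclusion on dice exceeding 8: Σ_j (-1)^j C(3,j)·C(7-1-8j, 2) = C(3,0)·C(6,2) = 1·15 = 15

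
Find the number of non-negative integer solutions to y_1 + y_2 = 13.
C(13+2-1, 2-1) = C(14, 1) = 14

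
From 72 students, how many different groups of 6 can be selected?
C(72,6) = 72!/(6!×66!) = 156238908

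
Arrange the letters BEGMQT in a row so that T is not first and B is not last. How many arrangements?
By inclusion-exclusion: 6! - 2×(6-1)! + (6-2)! = 720 - 240 + 24 = 504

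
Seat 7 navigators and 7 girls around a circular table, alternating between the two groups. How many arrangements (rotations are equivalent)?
Fix one of the navigators: (7-1)! ways for the remaining navigators, × 7! ways for the girls = 720 × 5040 = 3628800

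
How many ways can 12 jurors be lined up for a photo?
12! = 479001600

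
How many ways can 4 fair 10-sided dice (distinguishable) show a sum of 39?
Coefficient of x^39 in (x + x² + ... + x^10)^4. By inclusion-exclusion on dice exceeding 10: Σ_j (-1)^j C(4,j)·C(39-1-10j, 3) = C(4,0)·C(38,3) - C(4,1)·C(28,3) + C(4,2)·C(18,3) - C(4,3)·C(8,3) = 1·8436 - 4·3276 + 6·816 - 4·56 = 4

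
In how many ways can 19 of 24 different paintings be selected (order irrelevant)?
C(24,19) = 24!/(19!×5!) = 42504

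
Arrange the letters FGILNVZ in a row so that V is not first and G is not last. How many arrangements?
By inclusion-exclusion: 7! - 2×(7-1)! + (7-2)! = 5040 - 1440 + 120 = 3720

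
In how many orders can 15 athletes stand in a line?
15! = 1307674368000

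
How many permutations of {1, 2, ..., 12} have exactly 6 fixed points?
Choose the 6 fixed points C(12,6) = 924, derange the rest: !6 = Σ_{j=0}^{6} (-1)^j·6!/j! = 720 - 720 + 360 - 120 + 30 - 6 + 1 = 265. Product = 924 × 265 = 244860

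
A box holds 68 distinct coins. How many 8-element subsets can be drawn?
C(68,8) = 68!/(8!×60!) = 7392009768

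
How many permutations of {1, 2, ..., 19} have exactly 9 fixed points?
Choose the 9 fixed points C(19,9) = 92378, derange the rest: !10 = Σ_{j=0}^{10} (-1)^j·10!/j! = 3628800 - 3628800 + 1814400 - 604800 + 151200 - 30240 + 5040 - 720 + 90 - 10 + 1 = 1334961. Product = 92378 × 1334961 = 123321027258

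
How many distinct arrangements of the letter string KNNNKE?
6! / (2! × 1! × 3!) = 60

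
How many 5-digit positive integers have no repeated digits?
First digit: 9 choices (nonzero). Then descending: 9 × 9 × 8 × 7 × 6 = 27216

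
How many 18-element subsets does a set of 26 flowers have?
C(26,18) = 26!/(18!×8!) = 1562275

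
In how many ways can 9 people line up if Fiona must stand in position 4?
Fix one position: (9-1)! = 40320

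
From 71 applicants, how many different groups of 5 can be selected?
C(71,5) = 71!/(5!×66!) = 13019909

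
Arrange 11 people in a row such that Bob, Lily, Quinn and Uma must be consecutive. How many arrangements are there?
Treat the 4 as one block: (11-4+1)! × 4! = 40320 × 24 = 967680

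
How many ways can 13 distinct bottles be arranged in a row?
13! = 6227020800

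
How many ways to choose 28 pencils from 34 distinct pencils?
C(34,28) = 34!/(28!×6!) = 1344904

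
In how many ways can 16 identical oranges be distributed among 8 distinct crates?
C(16+8-1, 8-1) = C(23, 7) = 245157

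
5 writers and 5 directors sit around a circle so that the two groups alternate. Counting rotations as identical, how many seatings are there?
Fix one of the writers: (5-1)! ways for the remaining writers, × 5! ways for the directors = 24 × 120 = 2880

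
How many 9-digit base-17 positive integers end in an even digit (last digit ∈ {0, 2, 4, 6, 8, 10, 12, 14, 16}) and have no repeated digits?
Last∈{0,2,4,6,8,10,12,14,16}. Last=0: 518918400. Last nonzero: 8×15×P(15,7) = 3891888000. Total = 4410806400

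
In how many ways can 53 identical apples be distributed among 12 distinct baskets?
C(53+12-1, 12-1) = C(64, 11) = 743595781824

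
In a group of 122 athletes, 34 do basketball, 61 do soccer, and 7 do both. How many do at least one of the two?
|A∪B| = |A| + |B| - |A∩B| = 34 + 61 - 7 = 88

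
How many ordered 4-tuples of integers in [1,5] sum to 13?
Coefficient of x^13 in (x + x² + ... + x^5)^4. By inclusion-exclusion on dice exceeding 5: Σ_j (-1)^j C(4,j)·C(13-1-5j, 3) = C(4,0)·C(12,3) - C(4,1)·C(7,3) = 1·220 - 4·35 = 80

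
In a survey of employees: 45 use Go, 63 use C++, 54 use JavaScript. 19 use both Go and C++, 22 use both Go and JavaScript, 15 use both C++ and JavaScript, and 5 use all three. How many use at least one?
|A∪B∪C| = 45+63+54-19-22-15+5 = 111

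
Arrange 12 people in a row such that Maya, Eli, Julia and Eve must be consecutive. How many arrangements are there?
Treat the 4 as one block: (12-4+1)! × 4! = 362880 × 24 = 8709120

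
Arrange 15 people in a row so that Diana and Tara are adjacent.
Treat as block: (15-1)! × 2! = 87178291200 × 2 = 174356582400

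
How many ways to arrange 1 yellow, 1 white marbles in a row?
2! / (1! × 1!) = 2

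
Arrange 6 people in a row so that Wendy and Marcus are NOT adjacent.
Total - adjacent = 6! - (6-1)!×2 = 720 - 240 = 480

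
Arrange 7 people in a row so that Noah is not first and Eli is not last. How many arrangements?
By inclusion-exclusion: 7! - 2×(7-1)! + (7-2)! = 5040 - 1440 + 120 = 3720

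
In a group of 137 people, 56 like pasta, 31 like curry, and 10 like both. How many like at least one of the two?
|A∪B| = |A| + |B| - |A∩B| = 56 + 31 - 10 = 77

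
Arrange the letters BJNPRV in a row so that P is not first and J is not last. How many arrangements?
By inclusion-exclusion: 6! - 2×(6-1)! + (6-2)! = 720 - 240 + 24 = 504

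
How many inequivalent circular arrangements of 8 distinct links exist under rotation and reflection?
(8-1)!/2 = 5040/2 = 2520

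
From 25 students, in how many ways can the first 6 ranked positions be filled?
P(25,6) = 25!/(25-6)! = 127512000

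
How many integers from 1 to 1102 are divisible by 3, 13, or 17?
⌊1102/3⌋+⌊1102/13⌋+⌊1102/17⌋ - ⌊1102/39⌋-⌊1102/51⌋-⌊1102/221⌋ + ⌊1102/663⌋ = 367+84+64 - 28-21-4 + 1 = 463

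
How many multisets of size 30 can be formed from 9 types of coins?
C(30+9-1, 9-1) = C(38, 8) = 48903492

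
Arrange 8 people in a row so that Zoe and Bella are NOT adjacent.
Total - adjacent = 8! - (8-1)!×2 = 40320 - 10080 = 30240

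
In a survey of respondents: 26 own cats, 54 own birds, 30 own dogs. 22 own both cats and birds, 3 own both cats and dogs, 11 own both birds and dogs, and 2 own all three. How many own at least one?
|A∪B∪C| = 26+54+30-22-3-11+2 = 76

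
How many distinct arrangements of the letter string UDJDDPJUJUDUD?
13! / (4! × 1! × 5! × 3!) = 360360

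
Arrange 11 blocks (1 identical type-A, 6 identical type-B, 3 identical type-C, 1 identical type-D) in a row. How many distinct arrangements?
11! / (1! × 6! × 3! × 1!) = 9240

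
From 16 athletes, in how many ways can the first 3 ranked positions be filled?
P(16,3) = 16!/(16-3)! = 3360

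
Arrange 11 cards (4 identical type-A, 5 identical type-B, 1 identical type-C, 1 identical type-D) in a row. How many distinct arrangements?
11! / (4! × 5! × 1! × 1!) = 13860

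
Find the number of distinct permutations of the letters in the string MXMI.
4! / (1! × 2! × 1!) = 12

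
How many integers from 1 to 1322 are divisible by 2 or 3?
⌊1322/2⌋ + ⌊1322/3⌋ - ⌊1322/6⌋ = 661 + 440 - 220 = 881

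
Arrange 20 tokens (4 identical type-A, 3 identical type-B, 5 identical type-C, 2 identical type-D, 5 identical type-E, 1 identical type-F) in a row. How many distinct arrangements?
20! / (4! × 3! × 5! × 2! × 5! × 1!) = 586637251200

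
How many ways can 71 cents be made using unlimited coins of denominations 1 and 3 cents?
Coefficient of x^71 in 1/(1-x^1) · 1/(1-x^3). Use j coins of 3 for j = 0..⌊71/3⌋ = 23, the rest in 1s: 23 + 1 = 24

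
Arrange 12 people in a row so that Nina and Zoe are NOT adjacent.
Total - adjacent = 12! - (12-1)!×2 = 479001600 - 79833600 = 399168000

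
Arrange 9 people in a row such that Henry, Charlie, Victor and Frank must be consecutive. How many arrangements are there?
Treat the 4 as one block: (9-4+1)! × 4! = 720 × 24 = 17280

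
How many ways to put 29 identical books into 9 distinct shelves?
C(29+9-1, 9-1) = C(37, 8) = 38608020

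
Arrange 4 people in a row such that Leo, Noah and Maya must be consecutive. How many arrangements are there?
Treat the 3 as one block: (4-3+1)! × 3! = 2 × 6 = 12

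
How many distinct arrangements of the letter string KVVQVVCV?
8! / (1! × 5! × 1! × 1!) = 336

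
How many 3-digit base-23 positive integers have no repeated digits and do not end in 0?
Last digit: 22 nonzero choices. First digit: 21 (nonzero, ≠last). Middle 1: P(21,1) = 21. Total = 9702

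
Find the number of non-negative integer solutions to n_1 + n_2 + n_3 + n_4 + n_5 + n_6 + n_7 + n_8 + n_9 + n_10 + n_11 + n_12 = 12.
C(12+12-1, 12-1) = C(23, 11) = 1352078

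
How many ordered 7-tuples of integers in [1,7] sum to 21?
Coefficient of x^21 in (x + x² + ... + x^7)^7. By inclusion-exclusion on dice exceeding 7: Σ_j (-1)^j C(7,j)·C(21-1-7j, 6) = C(7,0)·C(20,6) - C(7,1)·C(13,6) + C(7,2)·C(6,6) = 1·38760 - 7·1716 + 21·1 = 26769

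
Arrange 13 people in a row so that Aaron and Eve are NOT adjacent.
Total - adjacent = 13! - (13-1)!×2 = 6227020800 - 958003200 = 5269017600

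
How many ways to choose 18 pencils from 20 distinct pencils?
C(20,18) = 20!/(18!×2!) = 190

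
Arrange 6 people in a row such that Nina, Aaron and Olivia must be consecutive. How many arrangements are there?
Treat the 3 as one block: (6-3+1)! × 3! = 24 × 6 = 144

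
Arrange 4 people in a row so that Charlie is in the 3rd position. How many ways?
Fix one position: (4-1)! = 6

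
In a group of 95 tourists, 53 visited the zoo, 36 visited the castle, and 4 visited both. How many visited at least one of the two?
|A∪B| = |A| + |B| - |A∩B| = 53 + 36 - 4 = 85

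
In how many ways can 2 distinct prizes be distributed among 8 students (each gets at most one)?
P(8,2) = 8!/(8-2)! = 56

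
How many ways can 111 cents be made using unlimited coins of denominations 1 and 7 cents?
Coefficient of x^111 in 1/(1-x^1) · 1/(1-x^7). Use j coins of 7 for j = 0..⌊111/7⌋ = 15, the rest in 1s: 15 + 1 = 16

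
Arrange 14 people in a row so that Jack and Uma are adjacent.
Treat as block: (14-1)! × 2! = 6227020800 × 2 = 12454041600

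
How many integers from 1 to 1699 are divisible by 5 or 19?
⌊1699/5⌋ + ⌊1699/19⌋ - ⌊1699/95⌋ = 339 + 89 - 17 = 411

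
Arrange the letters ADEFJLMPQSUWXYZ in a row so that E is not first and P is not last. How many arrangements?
By inclusion-exclusion: 15! - 2×(15-1)! + (15-2)! = 1307674368000 - 174356582400 + 6227020800 = 1139544806400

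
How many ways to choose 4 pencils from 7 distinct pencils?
C(7,4) = 7!/(4!×3!) = 35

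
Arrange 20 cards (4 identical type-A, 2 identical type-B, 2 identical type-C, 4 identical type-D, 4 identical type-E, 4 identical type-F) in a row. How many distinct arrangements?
20! / (4! × 2! × 2! × 4! × 4! × 4!) = 1833241410000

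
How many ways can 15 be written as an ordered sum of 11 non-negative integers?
C(15+11-1, 11-1) = C(25, 10) = 3268760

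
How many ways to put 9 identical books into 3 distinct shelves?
C(9+3-1, 3-1) = C(11, 2) = 55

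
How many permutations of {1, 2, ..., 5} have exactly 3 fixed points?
Choose the 3 fixed points C(5,3) = 10, derange the rest: !2 = Σ_{j=0}^{2} (-1)^j·2!/j! = 2 - 2 + 1 = 1. Product = 10 × 1 = 10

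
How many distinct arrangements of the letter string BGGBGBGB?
8! / (4! × 4!) = 70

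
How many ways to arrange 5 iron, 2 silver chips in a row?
7! / (5! × 2!) = 21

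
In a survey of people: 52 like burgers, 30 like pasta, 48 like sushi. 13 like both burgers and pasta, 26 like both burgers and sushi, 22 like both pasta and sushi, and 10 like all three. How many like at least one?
|A∪B∪C| = 52+30+48-13-26-22+10 = 79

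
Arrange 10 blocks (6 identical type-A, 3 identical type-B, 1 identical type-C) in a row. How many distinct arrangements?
10! / (6! × 3! × 1!) = 840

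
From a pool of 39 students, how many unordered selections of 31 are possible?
C(39,31) = 39!/(31!×8!) = 61523748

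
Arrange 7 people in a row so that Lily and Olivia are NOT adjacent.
Total - adjacent = 7! - (7-1)!×2 = 5040 - 1440 = 3600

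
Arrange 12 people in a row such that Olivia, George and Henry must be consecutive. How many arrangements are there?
Treat the 3 as one block: (12-3+1)! × 3! = 3628800 × 6 = 21772800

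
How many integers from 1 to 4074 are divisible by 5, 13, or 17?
⌊4074/5⌋+⌊4074/13⌋+⌊4074/17⌋ - ⌊4074/65⌋-⌊4074/85⌋-⌊4074/221⌋ + ⌊4074/1105⌋ = 814+313+239 - 62-47-18 + 3 = 1242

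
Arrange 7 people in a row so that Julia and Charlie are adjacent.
Treat as block: (7-1)! × 2! = 720 × 2 = 1440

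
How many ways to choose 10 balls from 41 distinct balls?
C(41,10) = 41!/(10!×31!) = 1121099408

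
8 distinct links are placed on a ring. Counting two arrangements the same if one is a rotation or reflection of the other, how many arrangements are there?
(8-1)!/2 = 5040/2 = 2520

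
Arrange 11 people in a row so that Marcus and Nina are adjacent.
Treat as block: (11-1)! × 2! = 3628800 × 2 = 7257600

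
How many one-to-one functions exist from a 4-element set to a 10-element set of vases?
P(10,4) = 10!/(10-4)! = 5040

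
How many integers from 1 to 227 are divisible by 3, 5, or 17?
⌊227/3⌋+⌊227/5⌋+⌊227/17⌋ - ⌊227/15⌋-⌊227/51⌋-⌊227/85⌋ + ⌊227/255⌋ = 75+45+13 - 15-4-2 + 0 = 112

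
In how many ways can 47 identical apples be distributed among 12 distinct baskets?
C(47+12-1, 12-1) = C(58, 11) = 227692286640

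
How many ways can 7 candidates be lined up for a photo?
7! = 5040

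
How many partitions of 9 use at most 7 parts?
By conjugation, equals partitions of 9 into parts ≤ 7. Let r_j(i) = number of partitions of i into parts ≤ j, for i = 0..9. r_1(i) = 1 for all i; r_j(i) = r_{j-1}(i) + r_j(i-j). Rows j = 2..7: ≤2: 1 1 2 2 3 3 4 4 5 5; ≤3: 1 1 2 3 4 5 7 8 10 12; ≤4: 1 1 2 3 5 6 9 11 15 18; ≤5: 1 1 2 3 5 7 10 13 18 23; ≤6: 1 1 2 3 5 7 11 14 20 26; ≤7: 1 1 2 3 5 7 11 15 21 28. r_7(9) = 28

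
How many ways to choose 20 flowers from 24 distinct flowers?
C(24,20) = 24!/(20!×4!) = 10626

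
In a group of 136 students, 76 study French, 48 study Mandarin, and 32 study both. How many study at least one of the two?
|A∪B| = |A| + |B| - |A∩B| = 76 + 48 - 32 = 92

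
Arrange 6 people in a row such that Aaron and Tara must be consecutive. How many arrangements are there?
Treat the 2 as one block: (6-2+1)! × 2! = 120 × 2 = 240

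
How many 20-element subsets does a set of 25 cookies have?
C(25,20) = 25!/(20!×5!) = 53130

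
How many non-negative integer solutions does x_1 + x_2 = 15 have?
C(15+2-1, 2-1) = C(16, 1) = 16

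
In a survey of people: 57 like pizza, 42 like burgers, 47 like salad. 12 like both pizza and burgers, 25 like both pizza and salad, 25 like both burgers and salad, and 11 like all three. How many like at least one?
|A∪B∪C| = 57+42+47-12-25-25+11 = 95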